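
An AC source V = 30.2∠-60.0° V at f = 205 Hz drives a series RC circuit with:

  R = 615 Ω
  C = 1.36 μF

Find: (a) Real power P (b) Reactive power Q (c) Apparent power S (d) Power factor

Step 1 — Angular frequency: ω = 2π·f = 2π·205 = 1288 rad/s.
Step 2 — Component impedances:
  R: Z = R = 615 Ω
  C: Z = 1/(jωC) = -j/(ω·C) = 0 - j570.9 Ω
Step 3 — Series combination: Z_total = R + C = 615 - j570.9 Ω = 839.1∠-42.9° Ω.
Step 4 — Source phasor: V = 30.2∠-60.0° V = 15.1 - j26.15 V.
Step 5 — Current: I = V / Z = 0.03439 - j0.0106 A = 0.03599∠-17.1° A.
Step 6 — Complex power: S = V·I* = 0.7966 - j0.7394 VA.
Step 7 — Real power: P = Re(S) = 0.7966 W.
Step 8 — Reactive power: Q = Im(S) = -0.7394 VAR.
Step 9 — Apparent power: |S| = 1.087 VA.
Step 10 — Power factor: PF = P/|S| = 0.7329 (leading).

(a) P = 0.7966 W  (b) Q = -0.7394 VAR  (c) S = 1.087 VA  (d) PF = 0.7329 (leading)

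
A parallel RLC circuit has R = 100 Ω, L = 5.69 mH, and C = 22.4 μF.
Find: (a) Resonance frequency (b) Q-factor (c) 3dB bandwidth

Step 1 — Resonance: ω₀ = 1/√(LC) = 1/√(0.00569·2.24e-05) = 2801 rad/s.
Step 2 — f₀ = ω₀/(2π) = 445.8 Hz.
Step 3 — Parallel Q: Q = R/(ω₀L) = 100/(2801·0.00569) = 6.274.
Step 4 — Bandwidth: Δω = ω₀/Q = 446.4 rad/s; BW = Δω/(2π) = 71.05 Hz.

(a) f₀ = 445.8 Hz  (b) Q = 6.274  (c) BW = 71.05 Hz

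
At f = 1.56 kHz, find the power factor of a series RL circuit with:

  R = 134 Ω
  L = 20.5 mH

Step 1 — Angular frequency: ω = 2π·f = 2π·1560 = 9802 rad/s.
Step 2 — Component impedances:
  R: Z = R = 134 Ω
  L: Z = jωL = j·9802·0.0205 = 0 + j200.9 Ω
Step 3 — Series combination: Z_total = R + L = 134 + j200.9 Ω = 241.5∠56.3° Ω.
Step 4 — Power factor: PF = cos(φ) = Re(Z)/|Z| = 134/241.52 = 0.5548.
Step 5 — Type: Im(Z) = 200.9 ⇒ lagging (phase φ = 56.3°).

PF = 0.5548 (lagging, φ = 56.3°)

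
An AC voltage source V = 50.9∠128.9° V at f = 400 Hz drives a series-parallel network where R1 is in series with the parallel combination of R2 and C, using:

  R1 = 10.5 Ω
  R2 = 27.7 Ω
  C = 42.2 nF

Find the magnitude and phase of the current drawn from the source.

Step 1 — Angular frequency: ω = 2π·f = 2π·400 = 2513 rad/s.
Step 2 — Component impedances:
  R1: Z = R = 10.5 Ω
  R2: Z = R = 27.7 Ω
  C: Z = 1/(jωC) = -j/(ω·C) = 0 - j9429 Ω
Step 3 — Parallel branch: R2 || C = 1/(1/R2 + 1/C) = 27.7 - j0.08138 Ω.
Step 4 — Series with R1: Z_total = R1 + (R2 || C) = 38.2 - j0.08138 Ω = 38.2∠-0.1° Ω.
Step 5 — Source phasor: V = 50.9∠128.9° V = -31.96 + j39.61 V.
Step 6 — Ohm's law: I = V / Z_total = (-31.96 + j39.61) / (38.2 - j0.08138) = -0.8389 + j1.035 A.
Step 7 — Convert to polar: |I| = 1.332 A, ∠I = 129.0°.

I = 1.332∠129.0° A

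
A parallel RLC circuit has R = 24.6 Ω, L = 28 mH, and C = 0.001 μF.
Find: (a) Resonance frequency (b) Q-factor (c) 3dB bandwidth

Step 1 — Resonance: ω₀ = 1/√(LC) = 1/√(0.028·1e-09) = 1.89e+05 rad/s.
Step 2 — f₀ = ω₀/(2π) = 3.008e+04 Hz.
Step 3 — Parallel Q: Q = R/(ω₀L) = 24.6/(1.89e+05·0.028) = 0.004649.
Step 4 — Bandwidth: Δω = ω₀/Q = 4.065e+07 rad/s; BW = Δω/(2π) = 6.47e+06 Hz.

(a) f₀ = 3.008e+04 Hz  (b) Q = 0.004649  (c) BW = 6.47e+06 Hz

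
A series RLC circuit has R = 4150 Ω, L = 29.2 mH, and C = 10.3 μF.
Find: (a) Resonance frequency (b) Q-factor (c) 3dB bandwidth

Step 1 — Resonance condition Im(Z)=0 gives ω₀ = 1/√(LC).
Step 2 — ω₀ = 1/√(0.0292·1.03e-05) = 1823 rad/s.
Step 3 — f₀ = ω₀/(2π) = 290.2 Hz.
Step 4 — Series Q: Q = ω₀L/R = 1823·0.0292/4150 = 0.01283.
Step 5 — 3dB bandwidth: Δω = ω₀/Q = 1.421e+05 rad/s; BW = Δω/(2π) = 2.262e+04 Hz.

(a) f₀ = 290.2 Hz  (b) Q = 0.01283  (c) BW = 2.262e+04 Hz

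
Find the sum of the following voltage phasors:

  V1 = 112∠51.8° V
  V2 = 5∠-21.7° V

Step 1 — Convert each phasor to rectangular form:
  V1 = 112·(cos(51.8°) + j·sin(51.8°)) = 69.26 + j88.02 V
  V2 = 5·(cos(-21.7°) + j·sin(-21.7°)) = 4.646 - j1.849 V
Step 2 — Sum components: V_total = 73.91 + j86.17 V.
Step 3 — Convert to polar: |V_total| = 113.5 V, ∠V_total = 49.4°.

V_total = 113.5∠49.4° V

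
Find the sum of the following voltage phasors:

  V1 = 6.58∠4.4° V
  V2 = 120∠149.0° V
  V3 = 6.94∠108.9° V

Step 1 — Convert each phasor to rectangular form:
  V1 = 6.58·(cos(4.4°) + j·sin(4.4°)) = 6.561 + j0.5048 V
  V2 = 120·(cos(149.0°) + j·sin(149.0°)) = -102.9 + j61.8 V
  V3 = 6.94·(cos(108.9°) + j·sin(108.9°)) = -2.248 + j6.566 V
Step 2 — Sum components: V_total = -98.55 + j68.88 V.
Step 3 — Convert to polar: |V_total| = 120.2 V, ∠V_total = 145.1°.

V_total = 120.2∠145.1° V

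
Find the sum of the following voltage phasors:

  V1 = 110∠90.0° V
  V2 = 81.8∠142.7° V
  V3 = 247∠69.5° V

Step 1 — Convert each phasor to rectangular form:
  V1 = 110·(cos(90.0°) + j·sin(90.0°)) = 0 + j110 V
  V2 = 81.8·(cos(142.7°) + j·sin(142.7°)) = -65.07 + j49.57 V
  V3 = 247·(cos(69.5°) + j·sin(69.5°)) = 86.5 + j231.4 V
Step 2 — Sum components: V_total = 21.43 + j390.9 V.
Step 3 — Convert to polar: |V_total| = 391.5 V, ∠V_total = 86.9°.

V_total = 391.5∠86.9° V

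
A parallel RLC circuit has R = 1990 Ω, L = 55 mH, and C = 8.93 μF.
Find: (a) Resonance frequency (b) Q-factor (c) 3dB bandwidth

Step 1 — Resonance: ω₀ = 1/√(LC) = 1/√(0.055·8.93e-06) = 1427 rad/s.
Step 2 — f₀ = ω₀/(2π) = 227.1 Hz.
Step 3 — Parallel Q: Q = R/(ω₀L) = 1990/(1427·0.055) = 25.36.
Step 4 — Bandwidth: Δω = ω₀/Q = 56.27 rad/s; BW = Δω/(2π) = 8.956 Hz.

(a) f₀ = 227.1 Hz  (b) Q = 25.36  (c) BW = 8.956 Hz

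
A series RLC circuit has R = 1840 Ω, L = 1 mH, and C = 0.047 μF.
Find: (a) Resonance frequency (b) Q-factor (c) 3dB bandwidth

Step 1 — Resonance: ω₀ = 1/√(LC) = 1/√(0.001·4.7e-08) = 1.459e+05 rad/s.
Step 2 — f₀ = ω₀/(2π) = 2.322e+04 Hz.
Step 3 — Series Q: Q = ω₀L/R = 1.459e+05·0.001/1840 = 0.07927.
Step 4 — Bandwidth: Δω = ω₀/Q = 1.84e+06 rad/s; BW = Δω/(2π) = 2.928e+05 Hz.

(a) f₀ = 2.322e+04 Hz  (b) Q = 0.07927  (c) BW = 2.928e+05 Hz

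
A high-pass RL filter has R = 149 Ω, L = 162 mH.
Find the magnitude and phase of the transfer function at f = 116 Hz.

Step 1 — Angular frequency: ω = 2π·116 = 728.8 rad/s.
Step 2 — Transfer function: H(jω) = jωL/(R + jωL).
Step 3 — Numerator jωL = j·118.1; denominator R + jωL = 149 + j118.1.
Step 4 — H = 0.3857 + j0.4868.
Step 5 — Magnitude: |H| = 0.6211 (-4.1 dB); phase: φ = 51.6°.

|H| = 0.6211 (-4.1 dB), φ = 51.6°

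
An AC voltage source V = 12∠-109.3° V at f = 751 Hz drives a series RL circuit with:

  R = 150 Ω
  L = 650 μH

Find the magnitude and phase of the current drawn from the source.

Step 1 — Angular frequency: ω = 2π·f = 2π·751 = 4719 rad/s.
Step 2 — Component impedances:
  R: Z = R = 150 Ω
  L: Z = jωL = j·4719·0.00065 = 0 + j3.067 Ω
Step 3 — Series combination: Z_total = R + L = 150 + j3.067 Ω = 150∠1.2° Ω.
Step 4 — Source phasor: V = 12∠-109.3° V = -3.966 - j11.33 V.
Step 5 — Ohm's law: I = V / Z_total = (-3.966 - j11.33) / (150 + j3.067) = -0.02797 - j0.07493 A.
Step 6 — Convert to polar: |I| = 0.07998 A, ∠I = -110.5°.

I = 0.07998∠-110.5° A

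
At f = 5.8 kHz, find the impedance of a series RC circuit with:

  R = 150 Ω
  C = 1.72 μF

Step 1 — Angular frequency: ω = 2π·f = 2π·5800 = 3.644e+04 rad/s.
Step 2 — Component impedances:
  R: Z = R = 150 Ω
  C: Z = 1/(jωC) = -j/(ω·C) = 0 - j15.95 Ω
Step 3 — Series combination: Z_total = R + C = 150 - j15.95 Ω = 150.8∠-6.1° Ω.

Z = 150 - j15.95 Ω = 150.8∠-6.1° Ω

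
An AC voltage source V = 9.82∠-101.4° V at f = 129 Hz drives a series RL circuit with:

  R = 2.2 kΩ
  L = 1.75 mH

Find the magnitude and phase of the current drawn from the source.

Step 1 — Angular frequency: ω = 2π·f = 2π·129 = 810.5 rad/s.
Step 2 — Component impedances:
  R: Z = R = 2200 Ω
  L: Z = jωL = j·810.5·0.00175 = 0 + j1.418 Ω
Step 3 — Series combination: Z_total = R + L = 2200 + j1.418 Ω = 2200∠0.0° Ω.
Step 4 — Source phasor: V = 9.82∠-101.4° V = -1.941 - j9.626 V.
Step 5 — Ohm's law: I = V / Z_total = (-1.941 - j9.626) / (2200 + j1.418) = -0.0008851 - j0.004375 A.
Step 6 — Convert to polar: |I| = 0.004464 A, ∠I = -101.4°.

I = 0.004464∠-101.4° A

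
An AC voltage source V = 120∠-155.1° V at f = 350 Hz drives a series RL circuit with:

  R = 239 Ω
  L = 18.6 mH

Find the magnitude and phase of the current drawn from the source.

Step 1 — Angular frequency: ω = 2π·f = 2π·350 = 2199 rad/s.
Step 2 — Component impedances:
  R: Z = R = 239 Ω
  L: Z = jωL = j·2199·0.0186 = 0 + j40.9 Ω
Step 3 — Series combination: Z_total = R + L = 239 + j40.9 Ω = 242.5∠9.7° Ω.
Step 4 — Source phasor: V = 120∠-155.1° V = -108.8 - j50.52 V.
Step 5 — Ohm's law: I = V / Z_total = (-108.8 - j50.52) / (239 + j40.9) = -0.4776 - j0.1297 A.
Step 6 — Convert to polar: |I| = 0.4949 A, ∠I = -164.8°.

I = 0.4949∠-164.8° A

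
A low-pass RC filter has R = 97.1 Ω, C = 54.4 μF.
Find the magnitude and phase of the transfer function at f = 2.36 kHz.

Step 1 — Angular frequency: ω = 2π·2360 = 1.483e+04 rad/s.
Step 2 — Transfer function: H(jω) = 1/(1 + jωRC).
Step 3 — Denominator: 1 + jωRC = 1 + j·1.483e+04·97.1·5.44e-05 = 1 + j78.33.
Step 4 — H = 0.000163 - j0.01276.
Step 5 — Magnitude: |H| = 0.01277 (-37.9 dB); phase: φ = -89.3°.

|H| = 0.01277 (-37.9 dB), φ = -89.3°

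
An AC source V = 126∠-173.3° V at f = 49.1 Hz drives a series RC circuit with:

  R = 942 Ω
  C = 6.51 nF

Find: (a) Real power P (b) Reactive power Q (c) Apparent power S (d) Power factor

Step 1 — Angular frequency: ω = 2π·f = 2π·49.1 = 308.5 rad/s.
Step 2 — Component impedances:
  R: Z = R = 942 Ω
  C: Z = 1/(jωC) = -j/(ω·C) = 0 - j4.979e+05 Ω
Step 3 — Series combination: Z_total = R + C = 942 - j4.979e+05 Ω = 4.979e+05∠-89.9° Ω.
Step 4 — Source phasor: V = 126∠-173.3° V = -125.1 - j14.7 V.
Step 5 — Current: I = V / Z = 2.905e-05 - j0.0002514 A = 0.0002531∠-83.4° A.
Step 6 — Complex power: S = V·I* = 6.032e-05 - j0.03188 VA.
Step 7 — Real power: P = Re(S) = 6.032e-05 W.
Step 8 — Reactive power: Q = Im(S) = -0.03188 VAR.
Step 9 — Apparent power: |S| = 0.03188 VA.
Step 10 — Power factor: PF = P/|S| = 0.001892 (leading).

(a) P = 6.032e-05 W  (b) Q = -0.03188 VAR  (c) S = 0.03188 VA  (d) PF = 0.001892 (leading)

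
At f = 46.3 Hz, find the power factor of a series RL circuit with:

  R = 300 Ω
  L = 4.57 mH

Step 1 — Angular frequency: ω = 2π·f = 2π·46.3 = 290.9 rad/s.
Step 2 — Component impedances:
  R: Z = R = 300 Ω
  L: Z = jωL = j·290.9·0.00457 = 0 + j1.329 Ω
Step 3 — Series combination: Z_total = R + L = 300 + j1.329 Ω = 300∠0.3° Ω.
Step 4 — Power factor: PF = cos(φ) = Re(Z)/|Z| = 300/300 = 1.
Step 5 — Type: Im(Z) = 1.329 ⇒ lagging (phase φ = 0.3°).

PF = 1 (lagging, φ = 0.3°)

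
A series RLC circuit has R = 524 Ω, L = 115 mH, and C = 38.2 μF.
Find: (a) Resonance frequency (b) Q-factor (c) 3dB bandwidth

Step 1 — Resonance condition Im(Z)=0 gives ω₀ = 1/√(LC).
Step 2 — ω₀ = 1/√(0.115·3.82e-05) = 477.1 rad/s.
Step 3 — f₀ = ω₀/(2π) = 75.93 Hz.
Step 4 — Series Q: Q = ω₀L/R = 477.1·0.115/524 = 0.1047.
Step 5 — 3dB bandwidth: Δω = ω₀/Q = 4557 rad/s; BW = Δω/(2π) = 725.2 Hz.

(a) f₀ = 75.93 Hz  (b) Q = 0.1047  (c) BW = 725.2 Hz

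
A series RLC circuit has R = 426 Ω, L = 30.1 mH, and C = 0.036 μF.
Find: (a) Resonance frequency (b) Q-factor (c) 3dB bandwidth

Step 1 — Resonance: ω₀ = 1/√(LC) = 1/√(0.0301·3.6e-08) = 3.038e+04 rad/s.
Step 2 — f₀ = ω₀/(2π) = 4835 Hz.
Step 3 — Series Q: Q = ω₀L/R = 3.038e+04·0.0301/426 = 2.146.
Step 4 — Bandwidth: Δω = ω₀/Q = 1.415e+04 rad/s; BW = Δω/(2π) = 2252 Hz.

(a) f₀ = 4835 Hz  (b) Q = 2.146  (c) BW = 2252 Hz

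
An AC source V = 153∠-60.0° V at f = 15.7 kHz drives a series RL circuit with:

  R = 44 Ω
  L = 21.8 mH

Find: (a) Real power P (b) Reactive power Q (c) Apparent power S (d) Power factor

Step 1 — Angular frequency: ω = 2π·f = 2π·1.57e+04 = 9.865e+04 rad/s.
Step 2 — Component impedances:
  R: Z = R = 44 Ω
  L: Z = jωL = j·9.865e+04·0.0218 = 0 + j2150 Ω
Step 3 — Series combination: Z_total = R + L = 44 + j2150 Ω = 2151∠88.8° Ω.
Step 4 — Source phasor: V = 153∠-60.0° V = 76.5 - j132.5 V.
Step 5 — Current: I = V / Z = -0.06086 - j0.03682 A = 0.07113∠-148.8° A.
Step 6 — Complex power: S = V·I* = 0.2226 + j10.88 VA.
Step 7 — Real power: P = Re(S) = 0.2226 W.
Step 8 — Reactive power: Q = Im(S) = 10.88 VAR.
Step 9 — Apparent power: |S| = 10.88 VA.
Step 10 — Power factor: PF = P/|S| = 0.02046 (lagging).

(a) P = 0.2226 W  (b) Q = 10.88 VAR  (c) S = 10.88 VA  (d) PF = 0.02046 (lagging)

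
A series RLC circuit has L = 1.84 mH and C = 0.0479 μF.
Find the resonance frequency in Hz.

Step 1 — Resonance condition Im(Z)=0 gives ω₀ = 1/√(LC).
Step 2 — ω₀ = 1/√(0.00184·4.79e-08) = 1.065e+05 rad/s.
Step 3 — f₀ = ω₀/(2π) = 1.695e+04 Hz.

f₀ = 1.695e+04 Hz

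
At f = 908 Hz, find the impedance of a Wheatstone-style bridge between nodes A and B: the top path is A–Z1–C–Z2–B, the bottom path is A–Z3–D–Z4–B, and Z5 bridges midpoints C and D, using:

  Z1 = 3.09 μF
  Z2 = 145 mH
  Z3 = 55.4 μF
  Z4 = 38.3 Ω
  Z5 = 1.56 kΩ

Step 1 — Angular frequency: ω = 2π·f = 2π·908 = 5705 rad/s.
Step 2 — Component impedances:
  Z1: Z = 1/(jωC) = -j/(ω·C) = 0 - j56.73 Ω
  Z2: Z = jωL = j·5705·0.145 = 0 + j827.2 Ω
  Z3: Z = 1/(jωC) = -j/(ω·C) = 0 - j3.164 Ω
  Z4: Z = R = 38.3 Ω
  Z5: Z = R = 1560 Ω
Step 3 — Bridge requires nodal analysis (the Z5 bridge couples midpoints C and D, so the two paths cannot be reduced to a simple series/parallel combination). Setting node B to ground and injecting 1 A at node A, the 3-node admittance system at A, C, D solves to V_A = Z_AB = 38.52 - j1.242 Ω = 38.54∠-1.8° Ω.

Z = 38.52 - j1.242 Ω = 38.54∠-1.8° Ω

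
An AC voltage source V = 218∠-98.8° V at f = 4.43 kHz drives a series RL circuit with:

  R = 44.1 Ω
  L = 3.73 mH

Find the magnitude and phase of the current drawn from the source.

Step 1 — Angular frequency: ω = 2π·f = 2π·4430 = 2.783e+04 rad/s.
Step 2 — Component impedances:
  R: Z = R = 44.1 Ω
  L: Z = jωL = j·2.783e+04·0.00373 = 0 + j103.8 Ω
Step 3 — Series combination: Z_total = R + L = 44.1 + j103.8 Ω = 112.8∠67.0° Ω.
Step 4 — Source phasor: V = 218∠-98.8° V = -33.35 - j215.4 V.
Step 5 — Ohm's law: I = V / Z_total = (-33.35 - j215.4) / (44.1 + j103.8) = -1.873 - j0.4745 A.
Step 6 — Convert to polar: |I| = 1.933 A, ∠I = -165.8°.

I = 1.933∠-165.8° A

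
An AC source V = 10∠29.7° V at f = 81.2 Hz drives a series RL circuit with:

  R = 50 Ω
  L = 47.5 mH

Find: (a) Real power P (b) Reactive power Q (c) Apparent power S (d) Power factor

Step 1 — Angular frequency: ω = 2π·f = 2π·81.2 = 510.2 rad/s.
Step 2 — Component impedances:
  R: Z = R = 50 Ω
  L: Z = jωL = j·510.2·0.0475 = 0 + j24.23 Ω
Step 3 — Series combination: Z_total = R + L = 50 + j24.23 Ω = 55.56∠25.9° Ω.
Step 4 — Source phasor: V = 10∠29.7° V = 8.686 + j4.955 V.
Step 5 — Current: I = V / Z = 0.1796 + j0.01206 A = 0.18∠3.8° A.
Step 6 — Complex power: S = V·I* = 1.62 + j0.785 VA.
Step 7 — Real power: P = Re(S) = 1.62 W.
Step 8 — Reactive power: Q = Im(S) = 0.785 VAR.
Step 9 — Apparent power: |S| = 1.8 VA.
Step 10 — Power factor: PF = P/|S| = 0.8999 (lagging).

(a) P = 1.62 W  (b) Q = 0.785 VAR  (c) S = 1.8 VA  (d) PF = 0.8999 (lagging)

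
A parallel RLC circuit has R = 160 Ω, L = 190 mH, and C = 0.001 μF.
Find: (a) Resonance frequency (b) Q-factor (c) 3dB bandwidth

Step 1 — Resonance: ω₀ = 1/√(LC) = 1/√(0.19·1e-09) = 7.255e+04 rad/s.
Step 2 — f₀ = ω₀/(2π) = 1.155e+04 Hz.
Step 3 — Parallel Q: Q = R/(ω₀L) = 160/(7.255e+04·0.19) = 0.01161.
Step 4 — Bandwidth: Δω = ω₀/Q = 6.25e+06 rad/s; BW = Δω/(2π) = 9.947e+05 Hz.

(a) f₀ = 1.155e+04 Hz  (b) Q = 0.01161  (c) BW = 9.947e+05 Hz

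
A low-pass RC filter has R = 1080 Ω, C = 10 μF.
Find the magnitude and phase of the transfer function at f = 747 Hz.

Step 1 — Angular frequency: ω = 2π·747 = 4694 rad/s.
Step 2 — Transfer function: H(jω) = 1/(1 + jωRC).
Step 3 — Denominator: 1 + jωRC = 1 + j·4694·1080·1e-05 = 1 + j50.69.
Step 4 — H = 0.000389 - j0.01972.
Step 5 — Magnitude: |H| = 0.01972 (-34.1 dB); phase: φ = -88.9°.

|H| = 0.01972 (-34.1 dB), φ = -88.9°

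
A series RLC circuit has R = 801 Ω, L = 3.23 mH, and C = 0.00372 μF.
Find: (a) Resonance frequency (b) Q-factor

Step 1 — Resonance condition Im(Z)=0 gives ω₀ = 1/√(LC).
Step 2 — ω₀ = 1/√(0.00323·3.72e-09) = 2.885e+05 rad/s.
Step 3 — f₀ = ω₀/(2π) = 4.591e+04 Hz.
Step 4 — Series Q: Q = ω₀L/R = 2.885e+05·0.00323/801 = 1.163.

(a) f₀ = 4.591e+04 Hz  (b) Q = 1.163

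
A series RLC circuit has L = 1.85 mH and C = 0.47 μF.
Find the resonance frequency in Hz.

Step 1 — Resonance condition Im(Z)=0 gives ω₀ = 1/√(LC).
Step 2 — ω₀ = 1/√(0.00185·4.7e-07) = 3.391e+04 rad/s.
Step 3 — f₀ = ω₀/(2π) = 5397 Hz.

f₀ = 5397 Hz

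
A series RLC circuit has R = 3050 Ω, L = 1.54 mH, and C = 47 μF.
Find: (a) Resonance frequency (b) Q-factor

Step 1 — Resonance condition Im(Z)=0 gives ω₀ = 1/√(LC).
Step 2 — ω₀ = 1/√(0.00154·4.7e-05) = 3717 rad/s.
Step 3 — f₀ = ω₀/(2π) = 591.6 Hz.
Step 4 — Series Q: Q = ω₀L/R = 3717·0.00154/3050 = 0.001877.

(a) f₀ = 591.6 Hz  (b) Q = 0.001877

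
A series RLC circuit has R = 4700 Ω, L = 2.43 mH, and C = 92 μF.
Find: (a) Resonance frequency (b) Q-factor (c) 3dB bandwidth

Step 1 — Resonance condition Im(Z)=0 gives ω₀ = 1/√(LC).
Step 2 — ω₀ = 1/√(0.00243·9.2e-05) = 2115 rad/s.
Step 3 — f₀ = ω₀/(2π) = 336.6 Hz.
Step 4 — Series Q: Q = ω₀L/R = 2115·0.00243/4700 = 0.001093.
Step 5 — 3dB bandwidth: Δω = ω₀/Q = 1.934e+06 rad/s; BW = Δω/(2π) = 3.078e+05 Hz.

(a) f₀ = 336.6 Hz  (b) Q = 0.001093  (c) BW = 3.078e+05 Hz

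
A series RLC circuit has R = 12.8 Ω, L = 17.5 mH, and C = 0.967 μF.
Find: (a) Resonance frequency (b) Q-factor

Step 1 — Resonance condition Im(Z)=0 gives ω₀ = 1/√(LC).
Step 2 — ω₀ = 1/√(0.0175·9.67e-07) = 7687 rad/s.
Step 3 — f₀ = ω₀/(2π) = 1223 Hz.
Step 4 — Series Q: Q = ω₀L/R = 7687·0.0175/12.8 = 10.51.

(a) f₀ = 1223 Hz  (b) Q = 10.51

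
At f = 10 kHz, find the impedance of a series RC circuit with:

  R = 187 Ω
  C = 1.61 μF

Step 1 — Angular frequency: ω = 2π·f = 2π·1e+04 = 6.283e+04 rad/s.
Step 2 — Component impedances:
  R: Z = R = 187 Ω
  C: Z = 1/(jωC) = -j/(ω·C) = 0 - j9.885 Ω
Step 3 — Series combination: Z_total = R + C = 187 - j9.885 Ω = 187.3∠-3.0° Ω.

Z = 187 - j9.885 Ω = 187.3∠-3.0° Ω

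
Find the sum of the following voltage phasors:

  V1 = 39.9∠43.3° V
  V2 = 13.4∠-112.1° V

Step 1 — Convert each phasor to rectangular form:
  V1 = 39.9·(cos(43.3°) + j·sin(43.3°)) = 29.04 + j27.36 V
  V2 = 13.4·(cos(-112.1°) + j·sin(-112.1°)) = -5.041 - j12.42 V
Step 2 — Sum components: V_total = 24 + j14.95 V.
Step 3 — Convert to polar: |V_total| = 28.27 V, ∠V_total = 31.9°.

V_total = 28.27∠31.9° V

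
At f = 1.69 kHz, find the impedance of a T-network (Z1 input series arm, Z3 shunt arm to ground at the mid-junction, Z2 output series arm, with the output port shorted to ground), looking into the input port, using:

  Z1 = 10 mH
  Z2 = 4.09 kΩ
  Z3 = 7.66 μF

Step 1 — Angular frequency: ω = 2π·f = 2π·1690 = 1.062e+04 rad/s.
Step 2 — Component impedances:
  Z1: Z = jωL = j·1.062e+04·0.01 = 0 + j106.2 Ω
  Z2: Z = R = 4090 Ω
  Z3: Z = 1/(jωC) = -j/(ω·C) = 0 - j12.29 Ω
Step 3 — With the output port shorted to ground, the output series arm Z2 runs from the junction to ground; the shunt arm Z3 also runs from the junction to ground. They appear in parallel: Z3 || Z2 = 0.03696 - j12.29 Ω.
Step 4 — Series with input arm Z1: Z_in = Z1 + (Z3 || Z2) = 0.03696 + j93.89 Ω = 93.89∠90.0° Ω.

Z = 0.03696 + j93.89 Ω = 93.89∠90.0° Ω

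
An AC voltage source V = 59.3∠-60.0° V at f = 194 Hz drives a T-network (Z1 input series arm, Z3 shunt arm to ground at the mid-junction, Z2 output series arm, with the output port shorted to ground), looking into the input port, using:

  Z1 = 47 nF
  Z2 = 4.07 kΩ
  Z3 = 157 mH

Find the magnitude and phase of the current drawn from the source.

Step 1 — Angular frequency: ω = 2π·f = 2π·194 = 1219 rad/s.
Step 2 — Component impedances:
  Z1: Z = 1/(jωC) = -j/(ω·C) = 0 - j1.746e+04 Ω
  Z2: Z = R = 4070 Ω
  Z3: Z = jωL = j·1219·0.157 = 0 + j191.4 Ω
Step 3 — With the output port shorted to ground, the output series arm Z2 runs from the junction to ground; the shunt arm Z3 also runs from the junction to ground. They appear in parallel: Z3 || Z2 = 8.979 + j191 Ω.
Step 4 — Series with input arm Z1: Z_in = Z1 + (Z3 || Z2) = 8.979 - j1.726e+04 Ω = 1.726e+04∠-90.0° Ω.
Step 5 — Source phasor: V = 59.3∠-60.0° V = 29.65 - j51.36 V.
Step 6 — Ohm's law: I = V / Z_total = (29.65 - j51.36) / (8.979 - j1.726e+04) = 0.002976 + j0.001716 A.
Step 7 — Convert to polar: |I| = 0.003435 A, ∠I = 30.0°.

I = 0.003435∠30.0° A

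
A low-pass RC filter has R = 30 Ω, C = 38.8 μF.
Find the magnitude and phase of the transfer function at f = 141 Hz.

Step 1 — Angular frequency: ω = 2π·141 = 885.9 rad/s.
Step 2 — Transfer function: H(jω) = 1/(1 + jωRC).
Step 3 — Denominator: 1 + jωRC = 1 + j·885.9·30·3.88e-05 = 1 + j1.031.
Step 4 — H = 0.4846 - j0.4998.
Step 5 — Magnitude: |H| = 0.6962 (-3.1 dB); phase: φ = -45.9°.

|H| = 0.6962 (-3.1 dB), φ = -45.9°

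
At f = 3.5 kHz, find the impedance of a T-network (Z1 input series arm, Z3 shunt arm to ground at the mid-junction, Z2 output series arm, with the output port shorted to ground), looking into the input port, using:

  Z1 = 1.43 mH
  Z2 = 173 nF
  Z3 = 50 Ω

Step 1 — Angular frequency: ω = 2π·f = 2π·3500 = 2.199e+04 rad/s.
Step 2 — Component impedances:
  Z1: Z = jωL = j·2.199e+04·0.00143 = 0 + j31.45 Ω
  Z2: Z = 1/(jωC) = -j/(ω·C) = 0 - j262.8 Ω
  Z3: Z = R = 50 Ω
Step 3 — With the output port shorted to ground, the output series arm Z2 runs from the junction to ground; the shunt arm Z3 also runs from the junction to ground. They appear in parallel: Z3 || Z2 = 48.25 - j9.179 Ω.
Step 4 — Series with input arm Z1: Z_in = Z1 + (Z3 || Z2) = 48.25 + j22.27 Ω = 53.14∠24.8° Ω.

Z = 48.25 + j22.27 Ω = 53.14∠24.8° Ω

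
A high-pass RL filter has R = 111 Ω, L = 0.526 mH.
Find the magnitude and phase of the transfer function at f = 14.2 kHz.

Step 1 — Angular frequency: ω = 2π·1.42e+04 = 8.922e+04 rad/s.
Step 2 — Transfer function: H(jω) = jωL/(R + jωL).
Step 3 — Numerator jωL = j·46.93; denominator R + jωL = 111 + j46.93.
Step 4 — H = 0.1516 + j0.3587.
Step 5 — Magnitude: |H| = 0.3894 (-8.2 dB); phase: φ = 67.1°.

|H| = 0.3894 (-8.2 dB), φ = 67.1°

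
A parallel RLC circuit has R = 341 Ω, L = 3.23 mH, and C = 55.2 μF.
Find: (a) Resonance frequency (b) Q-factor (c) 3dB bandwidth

Step 1 — Resonance: ω₀ = 1/√(LC) = 1/√(0.00323·5.52e-05) = 2368 rad/s.
Step 2 — f₀ = ω₀/(2π) = 376.9 Hz.
Step 3 — Parallel Q: Q = R/(ω₀L) = 341/(2368·0.00323) = 44.58.
Step 4 — Bandwidth: Δω = ω₀/Q = 53.13 rad/s; BW = Δω/(2π) = 8.455 Hz.

(a) f₀ = 376.9 Hz  (b) Q = 44.58  (c) BW = 8.455 Hz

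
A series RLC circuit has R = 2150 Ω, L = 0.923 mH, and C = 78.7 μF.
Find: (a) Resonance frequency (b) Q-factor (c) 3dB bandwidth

Step 1 — Resonance condition Im(Z)=0 gives ω₀ = 1/√(LC).
Step 2 — ω₀ = 1/√(0.000923·7.87e-05) = 3710 rad/s.
Step 3 — f₀ = ω₀/(2π) = 590.5 Hz.
Step 4 — Series Q: Q = ω₀L/R = 3710·0.000923/2150 = 0.001593.
Step 5 — 3dB bandwidth: Δω = ω₀/Q = 2.329e+06 rad/s; BW = Δω/(2π) = 3.707e+05 Hz.

(a) f₀ = 590.5 Hz  (b) Q = 0.001593  (c) BW = 3.707e+05 Hz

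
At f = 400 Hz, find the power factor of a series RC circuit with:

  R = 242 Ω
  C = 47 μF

Step 1 — Angular frequency: ω = 2π·f = 2π·400 = 2513 rad/s.
Step 2 — Component impedances:
  R: Z = R = 242 Ω
  C: Z = 1/(jωC) = -j/(ω·C) = 0 - j8.466 Ω
Step 3 — Series combination: Z_total = R + C = 242 - j8.466 Ω = 242.1∠-2.0° Ω.
Step 4 — Power factor: PF = cos(φ) = Re(Z)/|Z| = 242/242.15 = 0.9994.
Step 5 — Type: Im(Z) = -8.466 ⇒ leading (phase φ = -2.0°).

PF = 0.9994 (leading, φ = -2.0°)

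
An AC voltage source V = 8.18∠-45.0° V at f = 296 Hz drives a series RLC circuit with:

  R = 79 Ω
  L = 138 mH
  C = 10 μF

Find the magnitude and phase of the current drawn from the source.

Step 1 — Angular frequency: ω = 2π·f = 2π·296 = 1860 rad/s.
Step 2 — Component impedances:
  R: Z = R = 79 Ω
  L: Z = jωL = j·1860·0.138 = 0 + j256.7 Ω
  C: Z = 1/(jωC) = -j/(ω·C) = 0 - j53.77 Ω
Step 3 — Series combination: Z_total = R + L + C = 79 + j202.9 Ω = 217.7∠68.7° Ω.
Step 4 — Source phasor: V = 8.18∠-45.0° V = 5.784 - j5.784 V.
Step 5 — Ohm's law: I = V / Z_total = (5.784 - j5.784) / (79 + j202.9) = -0.01512 - j0.0344 A.
Step 6 — Convert to polar: |I| = 0.03757 A, ∠I = -113.7°.

I = 0.03757∠-113.7° A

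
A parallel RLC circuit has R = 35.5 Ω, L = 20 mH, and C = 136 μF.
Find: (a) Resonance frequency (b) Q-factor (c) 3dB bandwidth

Step 1 — Resonance: ω₀ = 1/√(LC) = 1/√(0.02·0.000136) = 606.3 rad/s.
Step 2 — f₀ = ω₀/(2π) = 96.5 Hz.
Step 3 — Parallel Q: Q = R/(ω₀L) = 35.5/(606.3·0.02) = 2.927.
Step 4 — Bandwidth: Δω = ω₀/Q = 207.1 rad/s; BW = Δω/(2π) = 32.96 Hz.

(a) f₀ = 96.5 Hz  (b) Q = 2.927  (c) BW = 32.96 Hz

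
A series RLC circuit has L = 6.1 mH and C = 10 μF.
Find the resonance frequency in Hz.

Step 1 — Resonance condition Im(Z)=0 gives ω₀ = 1/√(LC).
Step 2 — ω₀ = 1/√(0.0061·1e-05) = 4049 rad/s.
Step 3 — f₀ = ω₀/(2π) = 644.4 Hz.

f₀ = 644.4 Hz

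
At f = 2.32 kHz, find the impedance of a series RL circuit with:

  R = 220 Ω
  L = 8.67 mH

Step 1 — Angular frequency: ω = 2π·f = 2π·2320 = 1.458e+04 rad/s.
Step 2 — Component impedances:
  R: Z = R = 220 Ω
  L: Z = jωL = j·1.458e+04·0.00867 = 0 + j126.4 Ω
Step 3 — Series combination: Z_total = R + L = 220 + j126.4 Ω = 253.7∠29.9° Ω.

Z = 220 + j126.4 Ω = 253.7∠29.9° Ω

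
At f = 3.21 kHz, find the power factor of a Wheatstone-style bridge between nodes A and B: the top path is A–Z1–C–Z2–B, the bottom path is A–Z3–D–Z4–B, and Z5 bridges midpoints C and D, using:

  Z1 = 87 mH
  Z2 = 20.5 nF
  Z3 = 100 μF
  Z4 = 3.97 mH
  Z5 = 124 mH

Step 1 — Angular frequency: ω = 2π·f = 2π·3210 = 2.017e+04 rad/s.
Step 2 — Component impedances:
  Z1: Z = jωL = j·2.017e+04·0.087 = 0 + j1755 Ω
  Z2: Z = 1/(jωC) = -j/(ω·C) = 0 - j2419 Ω
  Z3: Z = 1/(jωC) = -j/(ω·C) = 0 - j0.4958 Ω
  Z4: Z = jωL = j·2.017e+04·0.00397 = 0 + j80.07 Ω
  Z5: Z = jωL = j·2.017e+04·0.124 = 0 + j2501 Ω
Step 3 — Bridge requires nodal analysis (the Z5 bridge couples midpoints C and D, so the two paths cannot be reduced to a simple series/parallel combination). Setting node B to ground and injecting 1 A at node A, the 3-node admittance system at A, C, D solves to V_A = Z_AB = 0 + j84.44 Ω = 84.44∠90.0° Ω.
Step 4 — Power factor: PF = cos(φ) = Re(Z)/|Z| = 0/84.44 = 0.
Step 5 — Type: Im(Z) = 84.44 ⇒ lagging (phase φ = 90.0°).

PF = 0 (lagging, φ = 90.0°)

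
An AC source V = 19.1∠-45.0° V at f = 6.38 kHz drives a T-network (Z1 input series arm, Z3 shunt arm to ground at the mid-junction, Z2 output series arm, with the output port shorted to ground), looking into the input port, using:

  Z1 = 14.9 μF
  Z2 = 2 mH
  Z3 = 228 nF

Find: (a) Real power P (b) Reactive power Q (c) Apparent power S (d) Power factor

Step 1 — Angular frequency: ω = 2π·f = 2π·6380 = 4.009e+04 rad/s.
Step 2 — Component impedances:
  Z1: Z = 1/(jωC) = -j/(ω·C) = 0 - j1.674 Ω
  Z2: Z = jωL = j·4.009e+04·0.002 = 0 + j80.17 Ω
  Z3: Z = 1/(jωC) = -j/(ω·C) = 0 - j109.4 Ω
Step 3 — With the output port shorted to ground, the output series arm Z2 runs from the junction to ground; the shunt arm Z3 also runs from the junction to ground. They appear in parallel: Z3 || Z2 = 0 + j300 Ω.
Step 4 — Series with input arm Z1: Z_in = Z1 + (Z3 || Z2) = 0 + j298.3 Ω = 298.3∠90.0° Ω.
Step 5 — Source phasor: V = 19.1∠-45.0° V = 13.51 - j13.51 V.
Step 6 — Current: I = V / Z = -0.04527 - j0.04527 A = 0.06402∠-135.0° A.
Step 7 — Complex power: S = V·I* = 0 + j1.223 VA.
Step 8 — Real power: P = Re(S) = 0 W.
Step 9 — Reactive power: Q = Im(S) = 1.223 VAR.
Step 10 — Apparent power: |S| = 1.223 VA.
Step 11 — Power factor: PF = P/|S| = 0 (lagging).

(a) P = 0 W  (b) Q = 1.223 VAR  (c) S = 1.223 VA  (d) PF = 0 (lagging)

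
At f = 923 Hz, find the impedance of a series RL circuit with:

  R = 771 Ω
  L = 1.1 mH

Step 1 — Angular frequency: ω = 2π·f = 2π·923 = 5799 rad/s.
Step 2 — Component impedances:
  R: Z = R = 771 Ω
  L: Z = jωL = j·5799·0.0011 = 0 + j6.379 Ω
Step 3 — Series combination: Z_total = R + L = 771 + j6.379 Ω = 771∠0.5° Ω.

Z = 771 + j6.379 Ω = 771∠0.5° Ω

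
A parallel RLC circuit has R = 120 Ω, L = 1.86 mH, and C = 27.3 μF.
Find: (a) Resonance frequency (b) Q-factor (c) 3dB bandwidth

Step 1 — Resonance: ω₀ = 1/√(LC) = 1/√(0.00186·2.73e-05) = 4438 rad/s.
Step 2 — f₀ = ω₀/(2π) = 706.3 Hz.
Step 3 — Parallel Q: Q = R/(ω₀L) = 120/(4438·0.00186) = 14.54.
Step 4 — Bandwidth: Δω = ω₀/Q = 305.3 rad/s; BW = Δω/(2π) = 48.58 Hz.

(a) f₀ = 706.3 Hz  (b) Q = 14.54  (c) BW = 48.58 Hz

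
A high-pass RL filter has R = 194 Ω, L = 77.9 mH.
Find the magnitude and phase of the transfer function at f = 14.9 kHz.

Step 1 — Angular frequency: ω = 2π·1.49e+04 = 9.362e+04 rad/s.
Step 2 — Transfer function: H(jω) = jωL/(R + jωL).
Step 3 — Numerator jωL = j·7293; denominator R + jωL = 194 + j7293.
Step 4 — H = 0.9993 + j0.02658.
Step 5 — Magnitude: |H| = 0.9996 (-0.0 dB); phase: φ = 1.5°.

|H| = 0.9996 (-0.0 dB), φ = 1.5°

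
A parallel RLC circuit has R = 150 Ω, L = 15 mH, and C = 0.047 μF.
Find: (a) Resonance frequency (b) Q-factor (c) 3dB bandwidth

Step 1 — Resonance: ω₀ = 1/√(LC) = 1/√(0.015·4.7e-08) = 3.766e+04 rad/s.
Step 2 — f₀ = ω₀/(2π) = 5994 Hz.
Step 3 — Parallel Q: Q = R/(ω₀L) = 150/(3.766e+04·0.015) = 0.2655.
Step 4 — Bandwidth: Δω = ω₀/Q = 1.418e+05 rad/s; BW = Δω/(2π) = 2.258e+04 Hz.

(a) f₀ = 5994 Hz  (b) Q = 0.2655  (c) BW = 2.258e+04 Hz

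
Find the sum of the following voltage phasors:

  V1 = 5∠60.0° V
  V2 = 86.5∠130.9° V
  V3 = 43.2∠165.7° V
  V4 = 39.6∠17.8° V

Step 1 — Convert each phasor to rectangular form:
  V1 = 5·(cos(60.0°) + j·sin(60.0°)) = 2.5 + j4.33 V
  V2 = 86.5·(cos(130.9°) + j·sin(130.9°)) = -56.64 + j65.38 V
  V3 = 43.2·(cos(165.7°) + j·sin(165.7°)) = -41.86 + j10.67 V
  V4 = 39.6·(cos(17.8°) + j·sin(17.8°)) = 37.7 + j12.11 V
Step 2 — Sum components: V_total = -58.29 + j92.49 V.
Step 3 — Convert to polar: |V_total| = 109.3 V, ∠V_total = 122.2°.

V_total = 109.3∠122.2° V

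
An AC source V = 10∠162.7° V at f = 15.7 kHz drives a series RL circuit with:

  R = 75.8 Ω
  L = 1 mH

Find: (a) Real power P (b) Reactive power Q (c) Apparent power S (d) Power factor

Step 1 — Angular frequency: ω = 2π·f = 2π·1.57e+04 = 9.865e+04 rad/s.
Step 2 — Component impedances:
  R: Z = R = 75.8 Ω
  L: Z = jωL = j·9.865e+04·0.001 = 0 + j98.65 Ω
Step 3 — Series combination: Z_total = R + L = 75.8 + j98.65 Ω = 124.4∠52.5° Ω.
Step 4 — Source phasor: V = 10∠162.7° V = -9.548 + j2.974 V.
Step 5 — Current: I = V / Z = -0.02781 + j0.07542 A = 0.08038∠110.2° A.
Step 6 — Complex power: S = V·I* = 0.4898 + j0.6374 VA.
Step 7 — Real power: P = Re(S) = 0.4898 W.
Step 8 — Reactive power: Q = Im(S) = 0.6374 VAR.
Step 9 — Apparent power: |S| = 0.8038 VA.
Step 10 — Power factor: PF = P/|S| = 0.6093 (lagging).

(a) P = 0.4898 W  (b) Q = 0.6374 VAR  (c) S = 0.8038 VA  (d) PF = 0.6093 (lagging)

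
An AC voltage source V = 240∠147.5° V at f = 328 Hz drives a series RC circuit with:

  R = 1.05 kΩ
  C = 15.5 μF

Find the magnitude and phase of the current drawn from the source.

Step 1 — Angular frequency: ω = 2π·f = 2π·328 = 2061 rad/s.
Step 2 — Component impedances:
  R: Z = R = 1050 Ω
  C: Z = 1/(jωC) = -j/(ω·C) = 0 - j31.31 Ω
Step 3 — Series combination: Z_total = R + C = 1050 - j31.31 Ω = 1050∠-1.7° Ω.
Step 4 — Source phasor: V = 240∠147.5° V = -202.4 + j129 V.
Step 5 — Ohm's law: I = V / Z_total = (-202.4 + j129) / (1050 - j31.31) = -0.1963 + j0.117 A.
Step 6 — Convert to polar: |I| = 0.2285 A, ∠I = 149.2°.

I = 0.2285∠149.2° A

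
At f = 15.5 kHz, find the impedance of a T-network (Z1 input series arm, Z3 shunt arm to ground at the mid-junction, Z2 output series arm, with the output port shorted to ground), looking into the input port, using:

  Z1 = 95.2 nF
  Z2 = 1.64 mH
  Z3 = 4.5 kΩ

Step 1 — Angular frequency: ω = 2π·f = 2π·1.55e+04 = 9.739e+04 rad/s.
Step 2 — Component impedances:
  Z1: Z = 1/(jωC) = -j/(ω·C) = 0 - j107.9 Ω
  Z2: Z = jωL = j·9.739e+04·0.00164 = 0 + j159.7 Ω
  Z3: Z = R = 4500 Ω
Step 3 — With the output port shorted to ground, the output series arm Z2 runs from the junction to ground; the shunt arm Z3 also runs from the junction to ground. They appear in parallel: Z3 || Z2 = 5.662 + j159.5 Ω.
Step 4 — Series with input arm Z1: Z_in = Z1 + (Z3 || Z2) = 5.662 + j51.66 Ω = 51.97∠83.7° Ω.

Z = 5.662 + j51.66 Ω = 51.97∠83.7° Ω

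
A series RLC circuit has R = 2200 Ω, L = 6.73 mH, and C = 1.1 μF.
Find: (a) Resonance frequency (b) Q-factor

Step 1 — Resonance condition Im(Z)=0 gives ω₀ = 1/√(LC).
Step 2 — ω₀ = 1/√(0.00673·1.1e-06) = 1.162e+04 rad/s.
Step 3 — f₀ = ω₀/(2π) = 1850 Hz.
Step 4 — Series Q: Q = ω₀L/R = 1.162e+04·0.00673/2200 = 0.03555.

(a) f₀ = 1850 Hz  (b) Q = 0.03555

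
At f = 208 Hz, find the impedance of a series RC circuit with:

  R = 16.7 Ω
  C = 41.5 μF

Step 1 — Angular frequency: ω = 2π·f = 2π·208 = 1307 rad/s.
Step 2 — Component impedances:
  R: Z = R = 16.7 Ω
  C: Z = 1/(jωC) = -j/(ω·C) = 0 - j18.44 Ω
Step 3 — Series combination: Z_total = R + C = 16.7 - j18.44 Ω = 24.88∠-47.8° Ω.

Z = 16.7 - j18.44 Ω = 24.88∠-47.8° Ω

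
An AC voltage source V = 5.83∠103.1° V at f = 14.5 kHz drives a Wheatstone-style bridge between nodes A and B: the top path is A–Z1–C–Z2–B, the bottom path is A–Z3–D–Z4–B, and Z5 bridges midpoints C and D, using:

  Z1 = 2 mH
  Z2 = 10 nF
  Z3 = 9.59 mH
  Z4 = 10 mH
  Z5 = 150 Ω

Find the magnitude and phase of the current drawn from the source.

Step 1 — Angular frequency: ω = 2π·f = 2π·1.45e+04 = 9.111e+04 rad/s.
Step 2 — Component impedances:
  Z1: Z = jωL = j·9.111e+04·0.002 = 0 + j182.2 Ω
  Z2: Z = 1/(jωC) = -j/(ω·C) = 0 - j1098 Ω
  Z3: Z = jωL = j·9.111e+04·0.00959 = 0 + j873.7 Ω
  Z4: Z = jωL = j·9.111e+04·0.01 = 0 + j911.1 Ω
  Z5: Z = R = 150 Ω
Step 3 — Bridge requires nodal analysis (the Z5 bridge couples midpoints C and D, so the two paths cannot be reduced to a simple series/parallel combination). Setting node B to ground and injecting 1 A at node A, the 3-node admittance system at A, C, D solves to V_A = Z_AB = 3402 + j3259 Ω = 4711∠43.8° Ω.
Step 4 — Source phasor: V = 5.83∠103.1° V = -1.321 + j5.678 V.
Step 5 — Ohm's law: I = V / Z_total = (-1.321 + j5.678) / (3402 + j3259) = 0.0006314 + j0.001064 A.
Step 6 — Convert to polar: |I| = 0.001238 A, ∠I = 59.3°.

I = 0.001238∠59.3° A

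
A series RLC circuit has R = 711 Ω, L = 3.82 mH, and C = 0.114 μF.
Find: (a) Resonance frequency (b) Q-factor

Step 1 — Resonance condition Im(Z)=0 gives ω₀ = 1/√(LC).
Step 2 — ω₀ = 1/√(0.00382·1.14e-07) = 4.792e+04 rad/s.
Step 3 — f₀ = ω₀/(2π) = 7627 Hz.
Step 4 — Series Q: Q = ω₀L/R = 4.792e+04·0.00382/711 = 0.2575.

(a) f₀ = 7627 Hz  (b) Q = 0.2575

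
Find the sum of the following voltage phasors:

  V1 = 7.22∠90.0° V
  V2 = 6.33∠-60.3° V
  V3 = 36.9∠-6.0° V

Step 1 — Convert each phasor to rectangular form:
  V1 = 7.22·(cos(90.0°) + j·sin(90.0°)) = 0 + j7.22 V
  V2 = 6.33·(cos(-60.3°) + j·sin(-60.3°)) = 3.136 - j5.498 V
  V3 = 36.9·(cos(-6.0°) + j·sin(-6.0°)) = 36.7 - j3.857 V
Step 2 — Sum components: V_total = 39.83 - j2.136 V.
Step 3 — Convert to polar: |V_total| = 39.89 V, ∠V_total = -3.1°.

V_total = 39.89∠-3.1° V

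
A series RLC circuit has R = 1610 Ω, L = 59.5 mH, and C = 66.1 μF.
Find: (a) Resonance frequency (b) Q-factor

Step 1 — Resonance condition Im(Z)=0 gives ω₀ = 1/√(LC).
Step 2 — ω₀ = 1/√(0.0595·6.61e-05) = 504.2 rad/s.
Step 3 — f₀ = ω₀/(2π) = 80.25 Hz.
Step 4 — Series Q: Q = ω₀L/R = 504.2·0.0595/1610 = 0.01864.

(a) f₀ = 80.25 Hz  (b) Q = 0.01864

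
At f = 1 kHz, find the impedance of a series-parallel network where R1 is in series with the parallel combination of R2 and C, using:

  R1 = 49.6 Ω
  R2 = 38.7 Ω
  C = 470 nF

Step 1 — Angular frequency: ω = 2π·f = 2π·1000 = 6283 rad/s.
Step 2 — Component impedances:
  R1: Z = R = 49.6 Ω
  R2: Z = R = 38.7 Ω
  C: Z = 1/(jωC) = -j/(ω·C) = 0 - j338.6 Ω
Step 3 — Parallel branch: R2 || C = 1/(1/R2 + 1/C) = 38.2 - j4.366 Ω.
Step 4 — Series with R1: Z_total = R1 + (R2 || C) = 87.8 - j4.366 Ω = 87.91∠-2.8° Ω.

Z = 87.8 - j4.366 Ω = 87.91∠-2.8° Ω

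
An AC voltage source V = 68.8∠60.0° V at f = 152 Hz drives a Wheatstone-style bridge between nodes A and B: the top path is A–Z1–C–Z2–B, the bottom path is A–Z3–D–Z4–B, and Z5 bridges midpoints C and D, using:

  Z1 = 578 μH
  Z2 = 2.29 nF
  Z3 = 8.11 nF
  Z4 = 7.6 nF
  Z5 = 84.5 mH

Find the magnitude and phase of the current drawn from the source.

Step 1 — Angular frequency: ω = 2π·f = 2π·152 = 955 rad/s.
Step 2 — Component impedances:
  Z1: Z = jωL = j·955·0.000578 = 0 + j0.552 Ω
  Z2: Z = 1/(jωC) = -j/(ω·C) = 0 - j4.572e+05 Ω
  Z3: Z = 1/(jωC) = -j/(ω·C) = 0 - j1.291e+05 Ω
  Z4: Z = 1/(jωC) = -j/(ω·C) = 0 - j1.378e+05 Ω
  Z5: Z = jωL = j·955·0.0845 = 0 + j80.7 Ω
Step 3 — Bridge requires nodal analysis (the Z5 bridge couples midpoints C and D, so the two paths cannot be reduced to a simple series/parallel combination). Setting node B to ground and injecting 1 A at node A, the 3-node admittance system at A, C, D solves to V_A = Z_AB = 0 - j1.058e+05 Ω = 1.058e+05∠-90.0° Ω.
Step 4 — Source phasor: V = 68.8∠60.0° V = 34.4 + j59.58 V.
Step 5 — Ohm's law: I = V / Z_total = (34.4 + j59.58) / (0 - j1.058e+05) = -0.000563 + j0.0003251 A.
Step 6 — Convert to polar: |I| = 0.0006501 A, ∠I = 150.0°.

I = 0.0006501∠150.0° A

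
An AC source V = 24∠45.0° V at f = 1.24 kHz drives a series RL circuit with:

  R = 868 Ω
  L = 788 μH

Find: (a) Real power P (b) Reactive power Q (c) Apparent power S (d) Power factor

Step 1 — Angular frequency: ω = 2π·f = 2π·1240 = 7791 rad/s.
Step 2 — Component impedances:
  R: Z = R = 868 Ω
  L: Z = jωL = j·7791·0.000788 = 0 + j6.139 Ω
Step 3 — Series combination: Z_total = R + L = 868 + j6.139 Ω = 868∠0.4° Ω.
Step 4 — Source phasor: V = 24∠45.0° V = 16.97 + j16.97 V.
Step 5 — Current: I = V / Z = 0.01969 + j0.01941 A = 0.02765∠44.6° A.
Step 6 — Complex power: S = V·I* = 0.6636 + j0.004693 VA.
Step 7 — Real power: P = Re(S) = 0.6636 W.
Step 8 — Reactive power: Q = Im(S) = 0.004693 VAR.
Step 9 — Apparent power: |S| = 0.6636 VA.
Step 10 — Power factor: PF = P/|S| = 1 (lagging).

(a) P = 0.6636 W  (b) Q = 0.004693 VAR  (c) S = 0.6636 VA  (d) PF = 1 (lagging)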